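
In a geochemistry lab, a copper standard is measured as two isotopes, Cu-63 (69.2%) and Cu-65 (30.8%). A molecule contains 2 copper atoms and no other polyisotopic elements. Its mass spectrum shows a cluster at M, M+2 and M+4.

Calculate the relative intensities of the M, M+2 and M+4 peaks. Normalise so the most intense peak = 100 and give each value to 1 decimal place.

The 2 Cu atoms are independent, so intensities follow the terms of (0.692 + 0.308)^2.
P(M) = 0.692^2 = 0.478864
P(M+2) = 2 × 0.692^1 × 0.308^1 = 0.426272
P(M+4) = 0.308^2 = 0.094864
The M peak is largest (0.478864); scaling to 100 gives 100.0 : 89.0 : 19.8.

100.0 : 89.0 : 19.8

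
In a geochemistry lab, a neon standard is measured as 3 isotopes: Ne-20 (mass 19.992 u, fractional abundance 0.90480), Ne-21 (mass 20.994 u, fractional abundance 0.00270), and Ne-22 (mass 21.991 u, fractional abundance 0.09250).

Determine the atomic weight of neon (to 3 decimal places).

Weight each isotope mass by its fractional abundance: 0.90480 × 19.992 + 0.00270 × 20.994 + 0.09250 × 21.991
= 18.0888 + 0.0567 + 2.0342 = 20.1797 u

20.180 u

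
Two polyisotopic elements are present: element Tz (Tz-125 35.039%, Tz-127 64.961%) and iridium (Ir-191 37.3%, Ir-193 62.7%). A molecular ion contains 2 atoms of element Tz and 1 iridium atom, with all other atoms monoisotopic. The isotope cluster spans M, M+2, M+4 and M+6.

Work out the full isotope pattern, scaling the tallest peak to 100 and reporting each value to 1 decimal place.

Element Tz pattern (n=2): 0.12277315 : 0.4552337 : 0.42199315
Iridium pattern (n=1): 0.3730 : 0.6270
Convolve the two distributions (both contribute in 2-u steps):
  M: 0.12277315×0.3730 = 0.045794
  M+2: 0.12277315×0.6270 + 0.4552337×0.3730 = 0.246781
  M+4: 0.4552337×0.6270 + 0.42199315×0.3730 = 0.442835
  M+6: 0.42199315×0.6270 = 0.264590
Scale to base peak (0.442835) = 100: 10.3 : 55.7 : 100.0 : 59.7

10.3 : 55.7 : 100.0 : 59.7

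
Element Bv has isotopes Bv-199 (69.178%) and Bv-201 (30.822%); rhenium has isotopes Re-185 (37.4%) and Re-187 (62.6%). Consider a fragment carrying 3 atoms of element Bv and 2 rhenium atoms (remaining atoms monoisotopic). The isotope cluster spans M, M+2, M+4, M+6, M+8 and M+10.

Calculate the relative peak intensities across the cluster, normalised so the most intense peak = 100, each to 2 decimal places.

Element Bv pattern (n=3): 0.33105794 : 0.44250489 : 0.1971564 : 0.02928077
Rhenium pattern (n=2): 0.139876 : 0.468248 : 0.391876
Convolve the two distributions (both contribute in 2-u steps):
  M: 0.33105794×0.139876 = 0.046307
  M+2: 0.33105794×0.468248 + 0.44250489×0.139876 = 0.216913
  M+4: 0.33105794×0.391876 + 0.44250489×0.468248 + 0.1971564×0.139876 = 0.364513
  M+6: 0.44250489×0.391876 + 0.1971564×0.468248 + 0.02928077×0.139876 = 0.269821
  M+8: 0.1971564×0.391876 + 0.02928077×0.468248 = 0.090972
  M+10: 0.02928077×0.391876 = 0.011474
Scale to base peak (0.364513) = 100: 12.70 : 59.51 : 100.00 : 74.02 : 24.96 : 3.15

12.70 : 59.51 : 100.00 : 74.02 : 24.96 : 3.15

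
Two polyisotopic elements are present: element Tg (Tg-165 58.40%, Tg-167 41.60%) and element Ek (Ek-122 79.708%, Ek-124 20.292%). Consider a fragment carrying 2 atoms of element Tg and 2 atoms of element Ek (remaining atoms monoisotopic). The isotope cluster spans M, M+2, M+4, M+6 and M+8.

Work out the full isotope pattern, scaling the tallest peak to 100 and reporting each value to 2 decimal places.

51.71 : 100.00 : 67.10 : 18.13 : 1.70

Element Tg pattern (n=2): 0.341056 : 0.485888 : 0.173056
Element Ek pattern (n=2): 0.63533653 : 0.32348695 : 0.04117653
Convolve the two distributions (both contribute in 2-u steps):
  M: 0.341056×0.63533653 = 0.216685
  M+2: 0.341056×0.32348695 + 0.485888×0.63533653 = 0.419030
  M+4: 0.341056×0.04117653 + 0.485888×0.32348695 + 0.173056×0.63533653 = 0.281171
  M+6: 0.485888×0.04117653 + 0.173056×0.32348695 = 0.075989
  M+8: 0.173056×0.04117653 = 0.007126
Scale to base peak (0.419030) = 100: 51.71 : 100.00 : 67.10 : 18.13 : 1.70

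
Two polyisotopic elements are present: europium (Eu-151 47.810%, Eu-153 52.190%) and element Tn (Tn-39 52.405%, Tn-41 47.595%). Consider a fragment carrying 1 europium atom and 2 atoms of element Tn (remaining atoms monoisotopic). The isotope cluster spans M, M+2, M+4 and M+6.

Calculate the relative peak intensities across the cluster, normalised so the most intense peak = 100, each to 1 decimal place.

34.4 : 100.0 : 96.5 : 31.0

Europium pattern (n=1): 0.4781 : 0.5219
Element Tn pattern (n=2): 0.2746284 : 0.4988432 : 0.2265284
Convolve the two distributions (both contribute in 2-u steps):
  M: 0.4781×0.2746284 = 0.131300
  M+2: 0.4781×0.4988432 + 0.5219×0.2746284 = 0.381825
  M+4: 0.4781×0.2265284 + 0.5219×0.4988432 = 0.368649
  M+6: 0.5219×0.2265284 = 0.118225
Scale to base peak (0.381825) = 100: 34.4 : 100.0 : 96.5 : 31.0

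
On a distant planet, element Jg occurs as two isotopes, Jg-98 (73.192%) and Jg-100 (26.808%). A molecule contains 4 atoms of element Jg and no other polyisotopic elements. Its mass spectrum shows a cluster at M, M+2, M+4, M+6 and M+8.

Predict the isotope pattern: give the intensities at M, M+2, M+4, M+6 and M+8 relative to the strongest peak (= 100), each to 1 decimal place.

The 4 Jg atoms are independent, so intensities follow the terms of (0.73192 + 0.26808)^4.
P(M) = 0.73192^4 = 0.286982
P(M+2) = 4 × 0.73192^3 × 0.26808^1 = 0.420451
P(M+4) = 6 × 0.73192^2 × 0.26808^2 = 0.230998
P(M+6) = 4 × 0.73192^1 × 0.26808^3 = 0.056405
P(M+8) = 0.26808^4 = 0.005165
The M+2 peak is largest (0.420451); scaling to 100 gives 68.3 : 100.0 : 54.9 : 13.4 : 1.2.

68.3 : 100.0 : 54.9 : 13.4 : 1.2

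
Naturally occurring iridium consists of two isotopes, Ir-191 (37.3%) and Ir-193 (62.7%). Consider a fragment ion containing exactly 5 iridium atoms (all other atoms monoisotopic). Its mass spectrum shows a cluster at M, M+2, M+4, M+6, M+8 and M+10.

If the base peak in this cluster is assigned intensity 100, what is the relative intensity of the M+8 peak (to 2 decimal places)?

(0.373 + 0.627)^5 gives M 0.0072, M+2 0.0607, M+4 0.2040, M+6 0.3429, M+8 0.2882, M+10 0.0969; the largest is M+6.
P(M+6) = C(5,3) × 0.373^2 × 0.627^3 = 10 × 0.139129 × 0.24649188 = 0.342942 (base)
P(M+8) = C(5,4) × 0.373^1 × 0.627^4 = 5 × 0.3730 × 0.15455041 = 0.288237
Relative intensity = 0.288237 / 0.342942 × 100 = 84.05

84.05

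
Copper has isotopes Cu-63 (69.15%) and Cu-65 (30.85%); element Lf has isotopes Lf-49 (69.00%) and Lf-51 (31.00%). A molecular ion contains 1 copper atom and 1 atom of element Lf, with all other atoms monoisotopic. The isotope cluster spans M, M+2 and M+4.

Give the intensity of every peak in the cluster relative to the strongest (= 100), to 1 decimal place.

100.0 : 89.5 : 20.0

Copper pattern (n=1): 0.6915 : 0.3085
Element Lf pattern (n=1): 0.6900 : 0.3100
Convolve the two distributions (both contribute in 2-u steps):
  M: 0.6915×0.6900 = 0.477135
  M+2: 0.6915×0.3100 + 0.3085×0.6900 = 0.427230
  M+4: 0.3085×0.3100 = 0.095635
Scale to base peak (0.477135) = 100: 100.0 : 89.5 : 20.0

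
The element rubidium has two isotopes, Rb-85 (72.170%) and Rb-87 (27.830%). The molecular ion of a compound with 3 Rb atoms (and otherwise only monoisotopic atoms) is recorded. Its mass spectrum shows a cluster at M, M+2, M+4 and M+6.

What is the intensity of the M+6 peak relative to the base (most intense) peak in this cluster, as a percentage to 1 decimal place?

Term probabilities: M 0.3759, M+2 0.4349, M+4 0.1677, M+6 0.0216. Base peak = M+2.
P(M+2) = C(3,1) × 0.72170^2 × 0.27830^1 = 3 × 0.52085089 × 0.2783 = 0.434858 (base)
P(M+6) = C(3,3) × 0.72170^0 × 0.27830^3 = 1 × 1.0000 × 0.02155458 = 0.021555
Relative intensity = 0.021555 / 0.434858 × 100 = 5.0

5.0%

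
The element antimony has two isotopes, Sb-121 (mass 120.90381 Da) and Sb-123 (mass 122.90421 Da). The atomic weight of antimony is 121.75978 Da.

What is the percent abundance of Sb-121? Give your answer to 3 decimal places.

57.210%

Writing the weighted mean with unknown fraction x of Sb-121:
120.90381·x + 122.90421·(1 − x) = 121.75978
(120.90381 − 122.90421)·x = 121.75978 − 122.90421
x = -1.14443 / -2.00040 = 0.57210 → 57.210% Sb-121, 42.790% Sb-123.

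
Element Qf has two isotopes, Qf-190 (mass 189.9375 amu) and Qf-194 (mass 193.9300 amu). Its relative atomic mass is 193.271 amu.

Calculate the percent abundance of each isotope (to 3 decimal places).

Qf-190: 16.506%, Qf-194: 83.494%

With x = fraction of Qf-190 (so Qf-194 is 1 − x):
189.9375·x + 193.9300·(1 − x) = 193.271
(189.9375 − 193.9300)·x = 193.271 − 193.9300
x = -0.6590 / -3.9925 = 0.16506 → 16.506% Qf-190, 83.494% Qf-194.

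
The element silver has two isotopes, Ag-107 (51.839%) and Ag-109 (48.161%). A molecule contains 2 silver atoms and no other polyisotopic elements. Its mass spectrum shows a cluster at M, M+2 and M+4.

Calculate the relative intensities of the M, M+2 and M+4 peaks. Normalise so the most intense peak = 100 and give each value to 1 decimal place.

The 2 Ag atoms are independent, so intensities follow the terms of (0.51839 + 0.48161)^2.
P(M) = 0.51839^2 = 0.268728
P(M+2) = 2 × 0.51839^1 × 0.48161^1 = 0.499324
P(M+4) = 0.48161^2 = 0.231948
The M+2 peak is largest (0.499324); scaling to 100 gives 53.8 : 100.0 : 46.5.

53.8 : 100.0 : 46.5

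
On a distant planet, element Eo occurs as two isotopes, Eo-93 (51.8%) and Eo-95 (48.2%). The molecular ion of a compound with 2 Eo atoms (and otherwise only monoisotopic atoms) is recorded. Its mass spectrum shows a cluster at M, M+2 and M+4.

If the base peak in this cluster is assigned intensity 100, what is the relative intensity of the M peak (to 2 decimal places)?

Term probabilities: M 0.2683, M+2 0.4994, M+4 0.2323. Base peak = M+2.
P(M+2) = C(2,1) × 0.518^1 × 0.482^1 = 2 × 0.5180 × 0.4820 = 0.499352 (base)
P(M) = C(2,0) × 0.518^2 × 0.482^0 = 1 × 0.268324 × 1.0000 = 0.268324
Relative intensity = 0.268324 / 0.499352 × 100 = 53.73

53.73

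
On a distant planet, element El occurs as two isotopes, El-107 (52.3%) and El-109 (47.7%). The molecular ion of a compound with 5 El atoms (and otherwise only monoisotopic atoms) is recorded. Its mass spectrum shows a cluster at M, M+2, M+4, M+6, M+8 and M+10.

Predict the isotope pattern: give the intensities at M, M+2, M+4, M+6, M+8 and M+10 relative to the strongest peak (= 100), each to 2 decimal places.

Expanding (0.523 + 0.477)^5:
P(M) = 0.523^5 = 0.039130
P(M+2) = 5 × 0.523^4 × 0.477^1 = 0.178441
P(M+4) = 10 × 0.523^3 × 0.477^2 = 0.325493
P(M+6) = 10 × 0.523^2 × 0.477^3 = 0.296865
P(M+8) = 5 × 0.523^1 × 0.477^4 = 0.135377
P(M+10) = 0.477^5 = 0.024694
The M+4 peak is largest (0.325493); scaling to 100 gives 12.02 : 54.82 : 100.00 : 91.20 : 41.59 : 7.59.

12.02 : 54.82 : 100.00 : 91.20 : 41.59 : 7.59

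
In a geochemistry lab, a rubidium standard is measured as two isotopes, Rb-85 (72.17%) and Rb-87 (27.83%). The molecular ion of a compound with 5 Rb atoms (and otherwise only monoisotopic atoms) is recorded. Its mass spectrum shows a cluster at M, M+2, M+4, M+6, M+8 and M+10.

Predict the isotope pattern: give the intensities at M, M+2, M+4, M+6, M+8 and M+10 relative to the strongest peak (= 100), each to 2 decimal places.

51.86 : 100.00 : 77.12 : 29.74 : 5.73 : 0.44

The 5 Rb atoms are independent, so intensities follow the terms of (0.7217 + 0.2783)^5.
P(M) = 0.7217^5 = 0.195787
P(M+2) = 5 × 0.7217^4 × 0.2783^1 = 0.377494
P(M+4) = 10 × 0.7217^3 × 0.2783^2 = 0.291136
P(M+6) = 10 × 0.7217^2 × 0.2783^3 = 0.112267
P(M+8) = 5 × 0.7217^1 × 0.2783^4 = 0.021646
P(M+10) = 0.2783^5 = 0.001669
The M+2 peak is largest (0.377494); scaling to 100 gives 51.86 : 100.00 : 77.12 : 29.74 : 5.73 : 0.44.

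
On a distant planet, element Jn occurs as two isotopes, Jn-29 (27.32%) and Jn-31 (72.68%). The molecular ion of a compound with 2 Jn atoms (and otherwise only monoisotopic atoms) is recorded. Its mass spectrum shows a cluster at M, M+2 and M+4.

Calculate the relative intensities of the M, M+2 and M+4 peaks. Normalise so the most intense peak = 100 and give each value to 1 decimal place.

Expanding (0.2732 + 0.7268)^2:
P(M) = 0.2732^2 = 0.074638
P(M+2) = 2 × 0.2732^1 × 0.7268^1 = 0.397124
P(M+4) = 0.7268^2 = 0.528238
The M+4 peak is largest (0.528238); scaling to 100 gives 14.1 : 75.2 : 100.0.

14.1 : 75.2 : 100.0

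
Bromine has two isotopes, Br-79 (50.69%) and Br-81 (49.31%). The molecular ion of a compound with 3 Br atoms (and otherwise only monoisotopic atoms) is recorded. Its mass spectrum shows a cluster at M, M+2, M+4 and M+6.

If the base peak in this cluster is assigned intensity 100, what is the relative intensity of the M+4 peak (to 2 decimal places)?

Binomial terms of (0.5069 + 0.4931)^3: M 0.1302, M+2 0.3801, M+4 0.3698, M+6 0.1199 → M+2 is the base peak.
P(M+2) = C(3,1) × 0.5069^2 × 0.4931^1 = 3 × 0.25694761 × 0.4931 = 0.380103 (base)
P(M+4) = C(3,2) × 0.5069^1 × 0.4931^2 = 3 × 0.5069 × 0.24314761 = 0.369755
Relative intensity = 0.369755 / 0.380103 × 100 = 97.28

97.28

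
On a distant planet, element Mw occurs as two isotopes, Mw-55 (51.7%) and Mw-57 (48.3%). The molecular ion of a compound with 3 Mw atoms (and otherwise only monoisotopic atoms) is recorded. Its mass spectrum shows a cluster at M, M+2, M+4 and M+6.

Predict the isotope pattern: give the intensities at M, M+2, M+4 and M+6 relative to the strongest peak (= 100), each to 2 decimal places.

Each Mw atom is independently Mw-55 (p = 0.517) or Mw-57 (q = 0.483); the cluster is the binomial expansion (p + q)^3.
P(M) = 0.517^3 = 0.138188
P(M+2) = 3 × 0.517^2 × 0.483^1 = 0.387302
P(M+4) = 3 × 0.517^1 × 0.483^2 = 0.361831
P(M+6) = 0.483^3 = 0.112679
The M+2 peak is largest (0.387302); scaling to 100 gives 35.68 : 100.00 : 93.42 : 29.09.

35.68 : 100.00 : 93.42 : 29.09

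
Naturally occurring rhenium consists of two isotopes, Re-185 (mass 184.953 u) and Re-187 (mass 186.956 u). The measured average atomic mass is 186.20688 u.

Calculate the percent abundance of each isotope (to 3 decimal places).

Re-185: 37.400%, Re-187: 62.600%

Writing the weighted mean with unknown fraction x of Re-185:
184.953·x + 186.956·(1 − x) = 186.20688
(184.953 − 186.956)·x = 186.20688 − 186.956
x = -0.74912 / -2.003 = 0.37400 → 37.400% Re-185, 62.600% Re-187.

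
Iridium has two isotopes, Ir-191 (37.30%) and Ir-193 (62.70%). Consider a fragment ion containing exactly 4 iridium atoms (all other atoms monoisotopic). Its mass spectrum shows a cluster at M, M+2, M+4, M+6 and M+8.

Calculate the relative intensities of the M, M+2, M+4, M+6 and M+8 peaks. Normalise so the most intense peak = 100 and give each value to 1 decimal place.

5.3 : 35.4 : 89.2 : 100.0 : 42.0

Each Ir atom is independently Ir-191 (p = 0.3730) or Ir-193 (q = 0.6270); the cluster is the binomial expansion (p + q)^4.
P(M) = 0.3730^4 = 0.019357
P(M+2) = 4 × 0.3730^3 × 0.6270^1 = 0.130153
P(M+4) = 6 × 0.3730^2 × 0.6270^2 = 0.328174
P(M+6) = 4 × 0.3730^1 × 0.6270^3 = 0.367766
P(M+8) = 0.6270^4 = 0.154550
The M+6 peak is largest (0.367766); scaling to 100 gives 5.3 : 35.4 : 89.2 : 100.0 : 42.0.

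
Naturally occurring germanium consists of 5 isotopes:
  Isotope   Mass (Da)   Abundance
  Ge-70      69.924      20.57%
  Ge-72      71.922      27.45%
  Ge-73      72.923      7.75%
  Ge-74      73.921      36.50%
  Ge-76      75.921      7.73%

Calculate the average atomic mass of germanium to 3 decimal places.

Ar = Σ fᵢ·mᵢ = 0.2057 × 69.924 + 0.2745 × 71.922 + 0.0775 × 72.923 + 0.3650 × 73.921 + 0.0773 × 75.921
= 14.3834 + 19.7426 + 5.6515 + 26.9812 + 5.8687 = 72.6274 Da

72.627 Da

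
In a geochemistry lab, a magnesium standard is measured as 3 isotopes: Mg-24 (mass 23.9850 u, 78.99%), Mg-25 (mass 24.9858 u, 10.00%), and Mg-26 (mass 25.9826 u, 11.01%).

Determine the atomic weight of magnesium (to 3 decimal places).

Weight each isotope mass by its fractional abundance: 0.7899 × 23.9850 + 0.1000 × 24.9858 + 0.1101 × 25.9826
= 18.94575 + 2.49858 + 2.86068 = 24.30501 u

24.305 u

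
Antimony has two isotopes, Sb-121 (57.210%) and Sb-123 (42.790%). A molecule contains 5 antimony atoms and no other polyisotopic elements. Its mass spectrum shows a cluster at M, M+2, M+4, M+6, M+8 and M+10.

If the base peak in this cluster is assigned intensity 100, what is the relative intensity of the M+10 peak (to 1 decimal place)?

4.2

Binomial terms of (0.57210 + 0.42790)^5: M 0.0613, M+2 0.2292, M+4 0.3428, M+6 0.2564, M+8 0.0959, M+10 0.0143 → M+4 is the base peak.
P(M+4) = C(5,2) × 0.57210^3 × 0.42790^2 = 10 × 0.18724742 × 0.18309841 = 0.342847 (base)
P(M+10) = C(5,5) × 0.57210^0 × 0.42790^5 = 1 × 1.0000 × 0.01434536 = 0.014345
Relative intensity = 0.014345 / 0.342847 × 100 = 4.2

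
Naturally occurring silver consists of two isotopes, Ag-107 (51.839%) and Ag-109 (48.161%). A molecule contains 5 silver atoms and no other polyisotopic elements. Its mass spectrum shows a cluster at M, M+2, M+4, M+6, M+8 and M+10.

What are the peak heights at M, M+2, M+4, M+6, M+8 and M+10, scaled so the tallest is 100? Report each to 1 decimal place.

Each Ag atom is independently Ag-107 (p = 0.51839) or Ag-109 (q = 0.48161); the cluster is the binomial expansion (p + q)^5.
P(M) = 0.51839^5 = 0.037435
P(M+2) = 5 × 0.51839^4 × 0.48161^1 = 0.173897
P(M+4) = 10 × 0.51839^3 × 0.48161^2 = 0.323118
P(M+6) = 10 × 0.51839^2 × 0.48161^3 = 0.300192
P(M+8) = 5 × 0.51839^1 × 0.48161^4 = 0.139447
P(M+10) = 0.48161^5 = 0.025911
The M+4 peak is largest (0.323118); scaling to 100 gives 11.6 : 53.8 : 100.0 : 92.9 : 43.2 : 8.0.

11.6 : 53.8 : 100.0 : 92.9 : 43.2 : 8.0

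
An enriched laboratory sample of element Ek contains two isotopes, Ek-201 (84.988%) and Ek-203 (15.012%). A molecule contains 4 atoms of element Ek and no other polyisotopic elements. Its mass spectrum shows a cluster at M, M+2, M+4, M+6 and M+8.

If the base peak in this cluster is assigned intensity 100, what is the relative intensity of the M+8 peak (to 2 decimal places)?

0.10

Binomial terms of (0.84988 + 0.15012)^4: M 0.5217, M+2 0.3686, M+4 0.0977, M+6 0.0115, M+8 0.0005 → M is the base peak.
P(M) = C(4,0) × 0.84988^4 × 0.15012^0 = 1 × 0.52171153 × 1.0000 = 0.521712 (base)
P(M+8) = C(4,4) × 0.84988^0 × 0.15012^4 = 1 × 1.0000 × 0.00050787 = 0.000508
Relative intensity = 0.000508 / 0.521712 × 100 = 0.10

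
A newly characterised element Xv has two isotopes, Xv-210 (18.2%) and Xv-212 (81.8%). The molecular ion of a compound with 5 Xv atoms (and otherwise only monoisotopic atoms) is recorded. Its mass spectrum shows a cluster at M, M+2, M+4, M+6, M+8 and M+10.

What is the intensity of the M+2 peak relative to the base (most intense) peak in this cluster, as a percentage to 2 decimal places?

1.10%

Term probabilities: M 0.0002, M+2 0.0045, M+4 0.0403, M+6 0.1813, M+8 0.4074, M+10 0.3662. Base peak = M+8.
P(M+8) = C(5,4) × 0.182^1 × 0.818^4 = 5 × 0.1820 × 0.44772693 = 0.407432 (base)
P(M+2) = C(5,1) × 0.182^4 × 0.818^1 = 5 × 0.0010972 × 0.8180 = 0.004488
Relative intensity = 0.004488 / 0.407432 × 100 = 1.10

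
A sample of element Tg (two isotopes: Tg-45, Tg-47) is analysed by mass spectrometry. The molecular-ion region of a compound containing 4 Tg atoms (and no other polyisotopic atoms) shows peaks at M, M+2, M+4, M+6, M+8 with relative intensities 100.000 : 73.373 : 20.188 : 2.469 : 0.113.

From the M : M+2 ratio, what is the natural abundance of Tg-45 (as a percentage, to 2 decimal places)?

If p is the fraction of Tg that is Tg-45, then I(M+2)/I(M) = [C(4,1)·p^3·(1−p)] / p^4 = 4·(1−p)/p = 73.373/100.000 = 0.7337
(1−p)/p = 0.7337/4 = 0.1834  ⇒  p = 1/(1 + 0.1834) = 0.8450
Tg-45: 84.50%, Tg-47: 15.50%.

84.50%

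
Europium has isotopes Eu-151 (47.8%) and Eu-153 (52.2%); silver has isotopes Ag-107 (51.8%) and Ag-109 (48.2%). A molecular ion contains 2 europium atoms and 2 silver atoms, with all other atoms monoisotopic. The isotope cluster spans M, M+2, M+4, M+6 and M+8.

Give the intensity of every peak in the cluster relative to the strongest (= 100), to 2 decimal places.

Europium pattern (n=2): 0.228484 : 0.499032 : 0.272484
Silver pattern (n=2): 0.268324 : 0.499352 : 0.232324
Convolve the two distributions (both contribute in 2-u steps):
  M: 0.228484×0.268324 = 0.061308
  M+2: 0.228484×0.499352 + 0.499032×0.268324 = 0.247996
  M+4: 0.228484×0.232324 + 0.499032×0.499352 + 0.272484×0.268324 = 0.375389
  M+6: 0.499032×0.232324 + 0.272484×0.499352 = 0.252003
  M+8: 0.272484×0.232324 = 0.063305
Scale to base peak (0.375389) = 100: 16.33 : 66.06 : 100.00 : 67.13 : 16.86

16.33 : 66.06 : 100.00 : 67.13 : 16.86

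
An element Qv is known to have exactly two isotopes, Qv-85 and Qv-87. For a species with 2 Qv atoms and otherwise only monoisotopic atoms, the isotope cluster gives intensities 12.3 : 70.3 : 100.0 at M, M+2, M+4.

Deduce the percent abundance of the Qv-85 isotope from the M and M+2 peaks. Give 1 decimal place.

25.9%

If p is the fraction of Qv that is Qv-85, then I(M+2)/I(M) = [C(2,1)·p^1·(1−p)] / p^2 = 2·(1−p)/p = 70.3/12.3 = 5.7154
(1−p)/p = 5.7154/2 = 2.8577  ⇒  p = 1/(1 + 2.8577) = 0.2592
Qv-85: 25.9%, Qv-87: 74.1%.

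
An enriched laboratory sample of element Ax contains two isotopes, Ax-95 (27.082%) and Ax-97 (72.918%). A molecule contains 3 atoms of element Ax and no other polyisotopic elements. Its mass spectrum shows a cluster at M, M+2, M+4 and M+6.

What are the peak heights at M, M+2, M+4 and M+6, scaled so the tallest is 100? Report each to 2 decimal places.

4.60 : 37.14 : 100.00 : 89.75

Each Ax atom is independently Ax-95 (p = 0.27082) or Ax-97 (q = 0.72918); the cluster is the binomial expansion (p + q)^3.
P(M) = 0.27082^3 = 0.019863
P(M+2) = 3 × 0.27082^2 × 0.72918^1 = 0.160442
P(M+4) = 3 × 0.27082^1 × 0.72918^2 = 0.431988
P(M+6) = 0.72918^3 = 0.387708
The M+4 peak is largest (0.431988); scaling to 100 gives 4.60 : 37.14 : 100.00 : 89.75.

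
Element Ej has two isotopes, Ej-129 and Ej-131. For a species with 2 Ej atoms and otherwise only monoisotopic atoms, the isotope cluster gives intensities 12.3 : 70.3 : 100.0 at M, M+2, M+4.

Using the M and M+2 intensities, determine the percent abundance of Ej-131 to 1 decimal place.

74.1%

If p is the fraction of Ej that is Ej-129, then I(M+2)/I(M) = [C(2,1)·p^1·(1−p)] / p^2 = 2·(1−p)/p = 70.3/12.3 = 5.7154
(1−p)/p = 5.7154/2 = 2.8577  ⇒  p = 1/(1 + 2.8577) = 0.2592
Ej-129: 25.9%, Ej-131: 74.1%.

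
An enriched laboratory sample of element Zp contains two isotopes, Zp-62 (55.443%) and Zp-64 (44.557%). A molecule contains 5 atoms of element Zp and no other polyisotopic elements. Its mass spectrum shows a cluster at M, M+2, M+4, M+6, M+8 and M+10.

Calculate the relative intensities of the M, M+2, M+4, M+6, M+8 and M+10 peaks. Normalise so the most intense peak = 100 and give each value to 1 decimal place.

Each Zp atom is independently Zp-62 (p = 0.55443) or Zp-64 (q = 0.44557); the cluster is the binomial expansion (p + q)^5.
P(M) = 0.55443^5 = 0.052388
P(M+2) = 5 × 0.55443^4 × 0.44557^1 = 0.210510
P(M+4) = 10 × 0.55443^3 × 0.44557^2 = 0.338355
P(M+6) = 10 × 0.55443^2 × 0.44557^3 = 0.271920
P(M+8) = 5 × 0.55443^1 × 0.44557^4 = 0.109265
P(M+10) = 0.44557^5 = 0.017562
The M+4 peak is largest (0.338355); scaling to 100 gives 15.5 : 62.2 : 100.0 : 80.4 : 32.3 : 5.2.

15.5 : 62.2 : 100.0 : 80.4 : 32.3 : 5.2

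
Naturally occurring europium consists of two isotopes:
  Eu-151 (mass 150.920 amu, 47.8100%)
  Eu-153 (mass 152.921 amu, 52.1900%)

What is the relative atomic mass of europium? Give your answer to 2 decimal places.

Weight each isotope mass by its fractional abundance: 0.478100 × 150.920 + 0.521900 × 152.921
= 72.1549 + 79.8095 = 151.9644 amu

151.96 amu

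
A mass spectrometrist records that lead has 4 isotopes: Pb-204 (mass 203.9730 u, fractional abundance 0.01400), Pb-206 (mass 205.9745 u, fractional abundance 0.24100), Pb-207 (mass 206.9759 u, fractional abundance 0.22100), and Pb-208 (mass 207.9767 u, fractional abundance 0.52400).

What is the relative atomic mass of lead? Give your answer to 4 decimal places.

Ar = Σ fᵢ·mᵢ = 0.01400 × 203.9730 + 0.24100 × 205.9745 + 0.22100 × 206.9759 + 0.52400 × 207.9767
= 2.85562 + 49.63985 + 45.74167 + 108.97979 = 207.21693 u

207.2169 u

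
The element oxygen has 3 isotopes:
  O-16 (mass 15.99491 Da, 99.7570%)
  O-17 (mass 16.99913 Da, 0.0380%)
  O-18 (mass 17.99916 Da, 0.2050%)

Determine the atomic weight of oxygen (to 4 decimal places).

Weight each isotope mass by its fractional abundance: 0.997570 × 15.99491 + 0.000380 × 16.99913 + 0.002050 × 17.99916
= 15.956042 + 0.006460 + 0.036898 = 15.999400 Da

15.9994 Da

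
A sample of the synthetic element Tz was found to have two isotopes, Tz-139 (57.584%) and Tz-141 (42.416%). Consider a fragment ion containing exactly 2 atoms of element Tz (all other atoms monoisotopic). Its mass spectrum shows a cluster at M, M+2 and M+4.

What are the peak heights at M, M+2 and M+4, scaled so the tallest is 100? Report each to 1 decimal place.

The 2 Tz atoms are independent, so intensities follow the terms of (0.57584 + 0.42416)^2.
P(M) = 0.57584^2 = 0.331592
P(M+2) = 2 × 0.57584^1 × 0.42416^1 = 0.488497
P(M+4) = 0.42416^2 = 0.179912
The M+2 peak is largest (0.488497); scaling to 100 gives 67.9 : 100.0 : 36.8.

67.9 : 100.0 : 36.8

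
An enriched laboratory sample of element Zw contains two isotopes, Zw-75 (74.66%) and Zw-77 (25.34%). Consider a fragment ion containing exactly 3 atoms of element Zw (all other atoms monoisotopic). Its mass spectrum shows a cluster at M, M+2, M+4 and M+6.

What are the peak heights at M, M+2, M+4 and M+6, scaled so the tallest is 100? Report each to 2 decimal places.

98.21 : 100.00 : 33.94 : 3.84

Expanding (0.7466 + 0.2534)^3:
P(M) = 0.7466^3 = 0.416163
P(M+2) = 3 × 0.7466^2 × 0.2534^1 = 0.423744
P(M+4) = 3 × 0.7466^1 × 0.2534^2 = 0.143821
P(M+6) = 0.2534^3 = 0.016271
The M+2 peak is largest (0.423744); scaling to 100 gives 98.21 : 100.00 : 33.94 : 3.84.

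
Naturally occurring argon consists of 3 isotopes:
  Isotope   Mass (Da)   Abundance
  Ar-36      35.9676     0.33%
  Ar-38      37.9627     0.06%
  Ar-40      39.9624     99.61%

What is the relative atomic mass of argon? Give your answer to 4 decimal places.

39.9480 Da

Weight each isotope mass by its fractional abundance: 0.0033 × 35.9676 + 0.0006 × 37.9627 + 0.9961 × 39.9624
= 0.11869 + 0.02278 + 39.80655 = 39.94802 Da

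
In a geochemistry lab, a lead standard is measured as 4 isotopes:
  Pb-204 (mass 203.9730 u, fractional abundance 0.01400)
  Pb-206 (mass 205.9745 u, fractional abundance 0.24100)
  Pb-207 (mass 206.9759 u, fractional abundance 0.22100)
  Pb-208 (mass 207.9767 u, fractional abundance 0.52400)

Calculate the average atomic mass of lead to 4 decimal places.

Average mass = Σ (abundance × isotope mass) = 0.01400 × 203.9730 + 0.24100 × 205.9745 + 0.22100 × 206.9759 + 0.52400 × 207.9767
= 2.85562 + 49.63985 + 45.74167 + 108.97979 = 207.21693 u

207.2169 u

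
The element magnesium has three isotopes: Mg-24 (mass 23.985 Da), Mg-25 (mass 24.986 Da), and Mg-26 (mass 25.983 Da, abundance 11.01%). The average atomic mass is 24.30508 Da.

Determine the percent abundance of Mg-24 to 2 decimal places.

78.99%

The remaining 88.99% is split between Mg-24 (fraction x) and Mg-25 (fraction 0.8899 − x).
Substituting: 23.985x + 24.986(0.8899 − x) = 21.4443517
(23.985 − 24.986)x = -0.7906897  ⇒  x = 0.78990, y = 0.10000
Mg-24: 78.99%, Mg-25: 10.00%.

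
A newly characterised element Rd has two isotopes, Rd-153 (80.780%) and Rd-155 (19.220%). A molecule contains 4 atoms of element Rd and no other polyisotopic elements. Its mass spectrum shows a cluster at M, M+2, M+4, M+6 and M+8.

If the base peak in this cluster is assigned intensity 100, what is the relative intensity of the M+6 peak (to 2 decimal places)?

5.39

(0.80780 + 0.19220)^4 gives M 0.4258, M+2 0.4053, M+4 0.1446, M+6 0.0229, M+8 0.0014; the largest is M.
P(M) = C(4,0) × 0.80780^4 × 0.19220^0 = 1 × 0.42580955 × 1.0000 = 0.425810 (base)
P(M+6) = C(4,3) × 0.80780^1 × 0.19220^3 = 4 × 0.8078 × 0.00710003 = 0.022942
Relative intensity = 0.022942 / 0.425810 × 100 = 5.39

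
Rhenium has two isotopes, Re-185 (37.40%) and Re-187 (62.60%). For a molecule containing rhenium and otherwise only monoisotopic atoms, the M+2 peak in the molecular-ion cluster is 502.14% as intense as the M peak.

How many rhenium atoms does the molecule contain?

3

For n independent Re atoms, I(M+2)/I(M) = n · (abundance Re-187) / (abundance Re-185) = n · 0.6260/0.3740.
n = 5.0214 × 0.3740/0.6260 = 3.00 ≈ 3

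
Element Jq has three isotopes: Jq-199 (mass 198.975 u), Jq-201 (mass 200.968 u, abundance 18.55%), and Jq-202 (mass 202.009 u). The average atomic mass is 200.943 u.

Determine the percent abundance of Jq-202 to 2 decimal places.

52.68%

Let x and y be the fractions of Jq-199 and Jq-202. Then x + y = 1 − 0.1855 = 0.8145 and 198.975x + 202.009y = 200.943 − 0.1855×200.968 = 163.663436.
Substituting: 198.975x + 202.009(0.8145 − x) = 163.663436
(198.975 − 202.009)x = -0.8728945  ⇒  x = 0.28770, y = 0.52680
Jq-199: 28.77%, Jq-202: 52.68%.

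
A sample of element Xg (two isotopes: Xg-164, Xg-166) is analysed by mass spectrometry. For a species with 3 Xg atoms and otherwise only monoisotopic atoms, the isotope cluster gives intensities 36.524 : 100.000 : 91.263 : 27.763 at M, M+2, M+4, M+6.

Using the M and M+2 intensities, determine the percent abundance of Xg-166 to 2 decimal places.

Let p = fractional abundance of Xg-164. I(M+2)/I(M) = [C(3,1)·p^2·(1−p)] / p^3 = 3·(1−p)/p = 100.000/36.524 = 2.7379
(1−p)/p = 2.7379/3 = 0.9126  ⇒  p = 1/(1 + 0.9126) = 0.5228
Xg-164: 52.28%, Xg-166: 47.72%.

47.72%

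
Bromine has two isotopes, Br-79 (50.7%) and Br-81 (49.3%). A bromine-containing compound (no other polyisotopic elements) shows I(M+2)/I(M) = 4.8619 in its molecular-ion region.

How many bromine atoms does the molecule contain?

5

The M+2/M ratio from n Br atoms is n · q/p = n · 0.493/0.507.
n = 4.8619 × 0.507/0.493 = 5.00 ≈ 5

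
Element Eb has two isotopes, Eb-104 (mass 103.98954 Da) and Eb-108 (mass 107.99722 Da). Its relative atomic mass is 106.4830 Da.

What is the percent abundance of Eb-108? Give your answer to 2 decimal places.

62.22%

Writing the weighted mean with unknown fraction x of Eb-104:
103.98954·x + 107.99722·(1 − x) = 106.4830
(103.98954 − 107.99722)·x = 106.4830 − 107.99722
x = -1.51422 / -4.00768 = 0.37783 → 37.78% Eb-104, 62.22% Eb-108.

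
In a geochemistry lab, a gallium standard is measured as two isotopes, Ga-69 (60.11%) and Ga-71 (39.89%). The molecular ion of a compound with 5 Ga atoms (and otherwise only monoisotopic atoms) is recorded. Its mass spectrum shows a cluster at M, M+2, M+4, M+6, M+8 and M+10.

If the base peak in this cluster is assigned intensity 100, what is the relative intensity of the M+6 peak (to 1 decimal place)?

Term probabilities: M 0.0785, M+2 0.2604, M+4 0.3456, M+6 0.2293, M+8 0.0761, M+10 0.0101. Base peak = M+4.
P(M+4) = C(5,2) × 0.6011^3 × 0.3989^2 = 10 × 0.21719018 × 0.15912121 = 0.345596 (base)
P(M+6) = C(5,3) × 0.6011^2 × 0.3989^3 = 10 × 0.36132121 × 0.06347345 = 0.229343
Relative intensity = 0.229343 / 0.345596 × 100 = 66.4

66.4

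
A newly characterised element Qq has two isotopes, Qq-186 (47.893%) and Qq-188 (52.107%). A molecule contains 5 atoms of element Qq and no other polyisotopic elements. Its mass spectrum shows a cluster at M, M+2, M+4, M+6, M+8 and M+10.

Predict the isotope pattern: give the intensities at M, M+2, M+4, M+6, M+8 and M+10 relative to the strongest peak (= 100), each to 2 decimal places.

7.76 : 42.24 : 91.91 : 100.00 : 54.40 : 11.84

The 5 Qq atoms are independent, so intensities follow the terms of (0.47893 + 0.52107)^5.
P(M) = 0.47893^5 = 0.025198
P(M+2) = 5 × 0.47893^4 × 0.52107^1 = 0.137074
P(M+4) = 10 × 0.47893^3 × 0.52107^2 = 0.298269
P(M+6) = 10 × 0.47893^2 × 0.52107^3 = 0.324513
P(M+8) = 5 × 0.47893^1 × 0.52107^4 = 0.176533
P(M+10) = 0.52107^5 = 0.038413
The M+6 peak is largest (0.324513); scaling to 100 gives 7.76 : 42.24 : 91.91 : 100.00 : 54.40 : 11.84.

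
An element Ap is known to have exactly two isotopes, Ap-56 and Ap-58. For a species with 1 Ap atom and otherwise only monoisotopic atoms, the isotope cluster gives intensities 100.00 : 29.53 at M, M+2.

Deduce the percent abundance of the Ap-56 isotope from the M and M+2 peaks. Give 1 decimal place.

Let p = fractional abundance of Ap-56. I(M+2)/I(M) = [C(1,1)·p^0·(1−p)] / p^1 = 1·(1−p)/p = 29.53/100.00 = 0.2953
(1−p)/p = 0.2953/1 = 0.2953  ⇒  p = 1/(1 + 0.2953) = 0.7720
Ap-56: 77.2%, Ap-58: 22.8%.

77.2%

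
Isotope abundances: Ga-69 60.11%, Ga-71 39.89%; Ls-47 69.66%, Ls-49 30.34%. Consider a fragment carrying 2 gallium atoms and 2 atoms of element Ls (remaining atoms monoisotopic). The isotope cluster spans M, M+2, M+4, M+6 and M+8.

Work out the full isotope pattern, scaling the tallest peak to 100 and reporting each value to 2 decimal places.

Gallium pattern (n=2): 0.36132121 : 0.47955758 : 0.15912121
Element Ls pattern (n=2): 0.48525156 : 0.42269688 : 0.09205156
Convolve the two distributions (both contribute in 2-u steps):
  M: 0.36132121×0.48525156 = 0.175332
  M+2: 0.36132121×0.42269688 + 0.47955758×0.48525156 = 0.385435
  M+4: 0.36132121×0.09205156 + 0.47955758×0.42269688 + 0.15912121×0.48525156 = 0.313181
  M+6: 0.47955758×0.09205156 + 0.15912121×0.42269688 = 0.111404
  M+8: 0.15912121×0.09205156 = 0.014647
Scale to base peak (0.385435) = 100: 45.49 : 100.00 : 81.25 : 28.90 : 3.80

45.49 : 100.00 : 81.25 : 28.90 : 3.80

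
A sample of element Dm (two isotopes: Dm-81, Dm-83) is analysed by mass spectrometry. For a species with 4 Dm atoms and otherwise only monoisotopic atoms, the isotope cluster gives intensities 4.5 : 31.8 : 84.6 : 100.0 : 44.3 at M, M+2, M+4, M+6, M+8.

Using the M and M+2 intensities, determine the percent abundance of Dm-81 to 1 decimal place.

Write p for the Dm-81 fraction. I(M+2)/I(M) = [C(4,1)·p^3·(1−p)] / p^4 = 4·(1−p)/p = 31.8/4.5 = 7.0667
(1−p)/p = 7.0667/4 = 1.7667  ⇒  p = 1/(1 + 1.7667) = 0.3614
Dm-81: 36.1%, Dm-83: 63.9%.

36.1%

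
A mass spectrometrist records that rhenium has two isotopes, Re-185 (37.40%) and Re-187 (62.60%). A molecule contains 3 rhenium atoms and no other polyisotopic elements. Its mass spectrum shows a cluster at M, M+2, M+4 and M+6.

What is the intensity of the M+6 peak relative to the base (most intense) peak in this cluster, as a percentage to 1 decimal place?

55.8%

Term probabilities: M 0.0523, M+2 0.2627, M+4 0.4397, M+6 0.2453. Base peak = M+4.
P(M+4) = C(3,2) × 0.3740^1 × 0.6260^2 = 3 × 0.3740 × 0.391876 = 0.439685 (base)
P(M+6) = C(3,3) × 0.3740^0 × 0.6260^3 = 1 × 1.0000 × 0.24531438 = 0.245314
Relative intensity = 0.245314 / 0.439685 × 100 = 55.8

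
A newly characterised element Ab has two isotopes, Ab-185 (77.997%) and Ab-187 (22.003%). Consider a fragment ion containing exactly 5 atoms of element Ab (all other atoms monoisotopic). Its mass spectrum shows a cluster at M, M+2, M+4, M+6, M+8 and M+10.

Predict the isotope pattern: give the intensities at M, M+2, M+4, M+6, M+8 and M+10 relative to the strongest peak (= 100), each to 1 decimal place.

Each Ab atom is independently Ab-185 (p = 0.77997) or Ab-187 (q = 0.22003); the cluster is the binomial expansion (p + q)^5.
P(M) = 0.77997^5 = 0.288662
P(M+2) = 5 × 0.77997^4 × 0.22003^1 = 0.407158
P(M+4) = 10 × 0.77997^3 × 0.22003^2 = 0.229719
P(M+6) = 10 × 0.77997^2 × 0.22003^3 = 0.064804
P(M+8) = 5 × 0.77997^1 × 0.22003^4 = 0.009141
P(M+10) = 0.22003^5 = 0.000516
The M+2 peak is largest (0.407158); scaling to 100 gives 70.9 : 100.0 : 56.4 : 15.9 : 2.2 : 0.1.

70.9 : 100.0 : 56.4 : 15.9 : 2.2 : 0.1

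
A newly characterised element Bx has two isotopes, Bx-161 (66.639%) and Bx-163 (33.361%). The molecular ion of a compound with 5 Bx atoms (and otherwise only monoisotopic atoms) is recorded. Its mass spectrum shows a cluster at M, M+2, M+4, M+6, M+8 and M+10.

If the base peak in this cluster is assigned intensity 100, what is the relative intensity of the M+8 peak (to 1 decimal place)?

(0.66639 + 0.33361)^5 gives M 0.1314, M+2 0.3289, M+4 0.3294, M+6 0.1649, M+8 0.0413, M+10 0.0041; the largest is M+4.
P(M+4) = C(5,2) × 0.66639^3 × 0.33361^2 = 10 × 0.29592756 × 0.11129563 = 0.329354 (base)
P(M+8) = C(5,4) × 0.66639^1 × 0.33361^4 = 5 × 0.66639 × 0.01238672 = 0.041272
Relative intensity = 0.041272 / 0.329354 × 100 = 12.5

12.5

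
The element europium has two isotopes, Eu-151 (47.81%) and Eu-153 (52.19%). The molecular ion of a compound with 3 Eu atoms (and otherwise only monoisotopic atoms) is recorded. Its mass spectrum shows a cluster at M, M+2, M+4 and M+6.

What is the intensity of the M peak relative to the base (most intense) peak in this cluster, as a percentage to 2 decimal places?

27.97%

Term probabilities: M 0.1093, M+2 0.3579, M+4 0.3907, M+6 0.1422. Base peak = M+4.
P(M+4) = C(3,2) × 0.4781^1 × 0.5219^2 = 3 × 0.4781 × 0.27237961 = 0.390674 (base)
P(M) = C(3,0) × 0.4781^3 × 0.5219^0 = 1 × 0.10928391 × 1.0000 = 0.109284
Relative intensity = 0.109284 / 0.390674 × 100 = 27.97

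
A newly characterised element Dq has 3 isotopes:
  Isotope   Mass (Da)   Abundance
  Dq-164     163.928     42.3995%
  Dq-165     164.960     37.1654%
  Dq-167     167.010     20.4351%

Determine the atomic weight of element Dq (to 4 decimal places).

164.9414 Da

The abundance-weighted mean is 0.423995 × 163.928 + 0.371654 × 164.960 + 0.204351 × 167.010
= 69.50465 + 61.30804 + 34.12866 = 164.94135 Da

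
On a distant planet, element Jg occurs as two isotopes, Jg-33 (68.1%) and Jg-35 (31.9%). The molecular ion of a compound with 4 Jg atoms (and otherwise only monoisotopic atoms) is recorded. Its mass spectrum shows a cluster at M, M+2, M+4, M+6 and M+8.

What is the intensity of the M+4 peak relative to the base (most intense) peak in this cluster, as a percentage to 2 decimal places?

70.26%

Term probabilities: M 0.2151, M+2 0.4030, M+4 0.2832, M+6 0.0884, M+8 0.0104. Base peak = M+2.
P(M+2) = C(4,1) × 0.681^3 × 0.319^1 = 4 × 0.31582124 × 0.3190 = 0.402988 (base)
P(M+4) = C(4,2) × 0.681^2 × 0.319^2 = 6 × 0.463761 × 0.101761 = 0.283157
Relative intensity = 0.283157 / 0.402988 × 100 = 70.26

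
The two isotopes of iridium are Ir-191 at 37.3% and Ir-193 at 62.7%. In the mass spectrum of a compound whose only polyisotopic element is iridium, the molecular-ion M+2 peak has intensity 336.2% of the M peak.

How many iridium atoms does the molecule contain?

The M+2/M ratio from n Ir atoms is n · q/p = n · 0.627/0.373.
n = 3.362 × 0.373/0.627 = 2.00 ≈ 2

2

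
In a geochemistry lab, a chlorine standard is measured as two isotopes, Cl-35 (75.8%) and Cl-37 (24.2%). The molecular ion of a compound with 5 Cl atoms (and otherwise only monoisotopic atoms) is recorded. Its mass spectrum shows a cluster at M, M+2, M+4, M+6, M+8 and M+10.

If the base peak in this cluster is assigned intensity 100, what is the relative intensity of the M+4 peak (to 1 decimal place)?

63.9

Term probabilities: M 0.2502, M+2 0.3994, M+4 0.2551, M+6 0.0814, M+8 0.0130, M+10 0.0008. Base peak = M+2.
P(M+2) = C(5,1) × 0.758^4 × 0.242^1 = 5 × 0.33012379 × 0.2420 = 0.399450 (base)
P(M+4) = C(5,2) × 0.758^3 × 0.242^2 = 10 × 0.43551951 × 0.058564 = 0.255058
Relative intensity = 0.255058 / 0.399450 × 100 = 63.9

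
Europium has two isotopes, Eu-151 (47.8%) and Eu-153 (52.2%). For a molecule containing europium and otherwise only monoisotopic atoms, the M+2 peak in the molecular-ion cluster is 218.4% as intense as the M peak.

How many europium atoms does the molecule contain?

2

For n independent Eu atoms, I(M+2)/I(M) = n · (abundance Eu-153) / (abundance Eu-151) = n · 0.522/0.478.
n = 2.184 × 0.478/0.522 = 2.00 ≈ 2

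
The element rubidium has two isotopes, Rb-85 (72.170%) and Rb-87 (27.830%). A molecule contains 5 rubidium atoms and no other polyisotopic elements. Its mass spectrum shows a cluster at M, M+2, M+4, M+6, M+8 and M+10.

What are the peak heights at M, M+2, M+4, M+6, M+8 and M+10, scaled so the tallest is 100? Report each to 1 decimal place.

The 5 Rb atoms are independent, so intensities follow the terms of (0.72170 + 0.27830)^5.
P(M) = 0.72170^5 = 0.195787
P(M+2) = 5 × 0.72170^4 × 0.27830^1 = 0.377494
P(M+4) = 10 × 0.72170^3 × 0.27830^2 = 0.291136
P(M+6) = 10 × 0.72170^2 × 0.27830^3 = 0.112267
P(M+8) = 5 × 0.72170^1 × 0.27830^4 = 0.021646
P(M+10) = 0.27830^5 = 0.001669
The M+2 peak is largest (0.377494); scaling to 100 gives 51.9 : 100.0 : 77.1 : 29.7 : 5.7 : 0.4.

51.9 : 100.0 : 77.1 : 29.7 : 5.7 : 0.4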